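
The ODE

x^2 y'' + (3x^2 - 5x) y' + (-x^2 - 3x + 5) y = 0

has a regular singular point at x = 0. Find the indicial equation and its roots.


Divide by x^2 to reach normal form y'' + P_1(x) y' + P_2(x) y = 0 with P_1(x) = 3 - 5/x and P_2(x) = -1 - 3/x + 5/x^2.
x = 0 is a singular point because the y'-coefficient 3 - 5/x has a pole at x = 0 and the y-coefficient -1 - 3/x + 5/x^2 has a pole at x = 0.
It is a regular singular point because x P_1(x) = p(x) = 3x - 5 and x^2 P_2(x) = q(x) = -x^2 - 3x + 5 are polynomials, hence analytic at x = 0.
p(0) = -5,  q(0) = 5.
Indicial equation: r(r-1) + p(0) r + q(0) = 0, i.e. r^2 + (p(0) - 1) r + q(0) = 0, i.e. r^2 - 6 r + 5 = 0.
Discriminant: (-6)^2 - 4(5) = 16, so r = (6 ± 4)/2.
Solving: r_1 = 5, r_2 = 1.

indicial: r^2 - 6 r + 5 = 0; roots r_1 = 5, r_2 = 1


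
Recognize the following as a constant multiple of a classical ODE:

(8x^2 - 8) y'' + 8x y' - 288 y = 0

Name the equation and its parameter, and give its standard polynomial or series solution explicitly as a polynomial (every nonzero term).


All three coefficients share the factor -8; dividing through by -8 gives  (1 - x^2) y'' - x y' + 36 y = 0.
This matches the Chebyshev equation (1 - x^2) y'' - x y' + n^2 y = 0 (note the -x y' term, not -2x y') with n^2 = 36, so n = 6; the polynomial solution is T_6(x).
With y = sum_k a_k x^k, matching x^k gives (k+2)(k+1) a_{k+2} = (k^2 - n^2) a_k = (k - 6)(k + 6) a_k. The right side vanishes at k = 6, so the series with the parity of 6 terminates at degree 6.
Standard normalization: leading coefficient of T_n is 2^(n-1), so a_6 = 2^5 = 32. Work downward with a_k = (k+1)(k+2) a_{k+2} / ((k - 6)(k + 6)):
  a_4 = (5)(6)(32) / ((4 - 6)(4 + 6)) = 960/(-20) = -48
  a_2 = (3)(4)(-48) / ((2 - 6)(2 + 6)) = -576/(-32) = 18
  a_0 = (1)(2)(18) / ((0 - 6)(0 + 6)) = 36/(-36) = -1
Hence T_6(x) = 32 x^6 - 48 x^4 + 18 x^2 - 1.

T_6(x); series = 32 x^6 - 48 x^4 + 18 x^2 - 1


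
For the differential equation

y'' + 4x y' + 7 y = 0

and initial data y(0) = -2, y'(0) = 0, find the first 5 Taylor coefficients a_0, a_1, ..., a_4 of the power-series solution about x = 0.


Ansatz: y(x) = sum_{n>=0} a_n x^n, so y'(x) = sum_{n>=1} n a_n x^(n-1) and y''(x) = sum_{n>=2} n(n-1) a_n x^(n-2).
Substitute into P(x) y'' + Q(x) y' + R(x) y = 0 with P(x) = 1, Q(x) = 4x, R(x) = 7, and match powers of x.
Initial conditions: a_0 = -2, a_1 = 0.
Setting the coefficient of each power of x to zero and solving order by order (substituting the coefficients already found):
  x^0: 2 a_2 + 7 a_0 = 0  ->  2 a_2 = -7 a_0 = 14  ->  a_2 = 7
  x^1: 6 a_3 + 11 a_1 = 0  ->  6 a_3 = -11 a_1 = 0  ->  a_3 = 0
  x^2: 12 a_4 + 15 a_2 = 0  ->  12 a_4 = -15 a_2 = -105  ->  a_4 = -35/4
Truncated series: y(x) = -2 + 7 x^2 - (35/4) x^4 + O(x^5).

a_0 = -2; a_1 = 0; a_2 = 7; a_3 = 0; a_4 = -35/4


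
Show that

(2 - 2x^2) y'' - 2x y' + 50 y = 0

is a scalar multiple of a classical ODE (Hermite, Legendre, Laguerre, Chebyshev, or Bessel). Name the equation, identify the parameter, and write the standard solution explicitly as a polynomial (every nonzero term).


All three coefficients share the factor 2; dividing through by 2 gives  (1 - x^2) y'' - x y' + 25 y = 0.
This matches the Chebyshev equation (1 - x^2) y'' - x y' + n^2 y = 0 (note the -x y' term, not -2x y') with n^2 = 25, so n = 5; the polynomial solution is T_5(x).
With y = sum_k a_k x^k, matching x^k gives (k+2)(k+1) a_{k+2} = (k^2 - n^2) a_k = (k - 5)(k + 5) a_k. The right side vanishes at k = 5, so the series with the parity of 5 terminates at degree 5.
Standard normalization: leading coefficient of T_n is 2^(n-1), so a_5 = 2^4 = 16. Work downward with a_k = (k+1)(k+2) a_{k+2} / ((k - 5)(k + 5)):
  a_3 = (4)(5)(16) / ((3 - 5)(3 + 5)) = 320/(-16) = -20
  a_1 = (2)(3)(-20) / ((1 - 5)(1 + 5)) = -120/(-24) = 5
Hence T_5(x) = 16 x^5 - 20 x^3 + 5 x.

T_5(x); series = 16 x^5 - 20 x^3 + 5 x


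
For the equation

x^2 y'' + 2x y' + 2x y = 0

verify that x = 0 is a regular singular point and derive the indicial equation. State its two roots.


Divide by x^2 to reach normal form y'' + P_1(x) y' + P_2(x) y = 0 with P_1(x) = 2/x and P_2(x) = 2/x.
x = 0 is a singular point because the y'-coefficient 2/x has a pole at x = 0 and the y-coefficient 2/x has a pole at x = 0.
It is a regular singular point because x P_1(x) = p(x) = 2 and x^2 P_2(x) = q(x) = 2x are polynomials, hence analytic at x = 0.
p(0) = 2,  q(0) = 0.
Indicial equation: r(r-1) + p(0) r + q(0) = 0, i.e. r^2 + (p(0) - 1) r + q(0) = 0, i.e. r^2 + 1 r = 0.
Discriminant: (1)^2 - 4(0) = 1, so r = (-1 ± 1)/2.
Solving: r_1 = 0, r_2 = -1.

indicial: r^2 + 1 r = 0; roots r_1 = 0, r_2 = -1


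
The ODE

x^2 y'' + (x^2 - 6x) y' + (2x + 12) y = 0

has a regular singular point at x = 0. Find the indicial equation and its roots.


Divide by x^2 to reach normal form y'' + P_1(x) y' + P_2(x) y = 0 with P_1(x) = 1 - 6/x and P_2(x) = 2/x + 12/x^2.
x = 0 is a singular point because the y'-coefficient 1 - 6/x has a pole at x = 0 and the y-coefficient 2/x + 12/x^2 has a pole at x = 0.
It is a regular singular point because x P_1(x) = p(x) = x - 6 and x^2 P_2(x) = q(x) = 2x + 12 are polynomials, hence analytic at x = 0.
p(0) = -6,  q(0) = 12.
Indicial equation: r(r-1) + p(0) r + q(0) = 0, i.e. r^2 + (p(0) - 1) r + q(0) = 0, i.e. r^2 - 7 r + 12 = 0.
Discriminant: (-7)^2 - 4(12) = 1, so r = (7 ± 1)/2.
Solving: r_1 = 4, r_2 = 3.

indicial: r^2 - 7 r + 12 = 0; roots r_1 = 4, r_2 = 3


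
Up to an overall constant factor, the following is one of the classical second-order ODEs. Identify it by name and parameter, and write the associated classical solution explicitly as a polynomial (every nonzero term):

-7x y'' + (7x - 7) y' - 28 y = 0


All three coefficients share the factor -7; dividing through by -7 gives  x y'' + (1 - x) y' + 4 y = 0.
This matches the Laguerre equation x y'' + (1 - x) y' + n y = 0 with n = 4; the polynomial solution is L_4(x).
With y = sum_k a_k x^k, matching x^k gives (k+1)k a_{k+1} + (k+1) a_{k+1} - k a_k + n a_k = 0, i.e. (k+1)^2 a_{k+1} = (k - n) a_k = (k - 4) a_k. The right side vanishes at k = 4, so the series terminates at degree 4.
Standard normalization L_n(0) = 1 gives a_0 = 1. Work upward with a_{k+1} = (k - 4) a_k / (k+1)^2:
  a_1 = (0 - 4)(1) / 1^2 = -4/1 = -4
  a_2 = (1 - 4)(-4) / 2^2 = 12/4 = 3
  a_3 = (2 - 4)(3) / 3^2 = -6/9 = -2/3
  a_4 = (3 - 4)(-2/3) / 4^2 = (2/3)/16 = 1/24
Hence L_4(x) = x^4/24 - 2 x^3/3 + 3 x^2 - 4 x + 1.

L_4(x); series = x^4/24 - 2 x^3/3 + 3 x^2 - 4 x + 1


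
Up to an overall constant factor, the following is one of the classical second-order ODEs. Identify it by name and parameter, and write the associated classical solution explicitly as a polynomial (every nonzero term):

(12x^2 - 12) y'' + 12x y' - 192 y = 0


All three coefficients share the factor -12; dividing through by -12 gives  (1 - x^2) y'' - x y' + 16 y = 0.
This matches the Chebyshev equation (1 - x^2) y'' - x y' + n^2 y = 0 (note the -x y' term, not -2x y') with n^2 = 16, so n = 4; the polynomial solution is T_4(x).
With y = sum_k a_k x^k, matching x^k gives (k+2)(k+1) a_{k+2} = (k^2 - n^2) a_k = (k - 4)(k + 4) a_k. The right side vanishes at k = 4, so the series with the parity of 4 terminates at degree 4.
Standard normalization: leading coefficient of T_n is 2^(n-1), so a_4 = 2^3 = 8. Work downward with a_k = (k+1)(k+2) a_{k+2} / ((k - 4)(k + 4)):
  a_2 = (3)(4)(8) / ((2 - 4)(2 + 4)) = 96/(-12) = -8
  a_0 = (1)(2)(-8) / ((0 - 4)(0 + 4)) = -16/(-16) = 1
Hence T_4(x) = 8 x^4 - 8 x^2 + 1.

T_4(x); series = 8 x^4 - 8 x^2 + 1


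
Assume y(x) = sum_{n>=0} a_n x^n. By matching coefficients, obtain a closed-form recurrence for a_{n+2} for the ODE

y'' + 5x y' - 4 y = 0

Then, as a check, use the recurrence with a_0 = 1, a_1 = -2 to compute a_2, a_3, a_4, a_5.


Substitute y = sum_n a_n x^n.
y''(x) has coefficient (n+2)(n+1) a_{n+2} at x^n;
5 x y'(x) has coefficient 5 n a_n at x^n (shift);
-4 y(x) has coefficient -4 a_n at x^n.
Matching x^n: (n+2)(n+1) a_{n+2} + (5n - 4) a_n = 0.
Thus a_{n+2} = (-5n + 4) / ((n+1)(n+2)) * a_n.

Check with a_0 = 1, a_1 = -2 (apply the recurrence for n = 0, 1, 2, 3): a_0 = 1, a_1 = -2, a_2 = 2, a_3 = 1/3, a_4 = -1, a_5 = -11/60.

a_(n+2) = (-5n + 4) / ((n+1)(n+2)) * a_n; check: a_0 = 1, a_1 = -2, a_2 = 2, a_3 = 1/3, a_4 = -1, a_5 = -11/60


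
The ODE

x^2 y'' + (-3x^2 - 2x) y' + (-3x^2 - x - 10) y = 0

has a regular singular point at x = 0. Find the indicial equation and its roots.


Divide by x^2 to reach normal form y'' + P_1(x) y' + P_2(x) y = 0 with P_1(x) = -3 - 2/x and P_2(x) = -3 - 1/x - 10/x^2.
x = 0 is a singular point because the y'-coefficient -3 - 2/x has a pole at x = 0 and the y-coefficient -3 - 1/x - 10/x^2 has a pole at x = 0.
It is a regular singular point because x P_1(x) = p(x) = -3x - 2 and x^2 P_2(x) = q(x) = -3x^2 - x - 10 are polynomials, hence analytic at x = 0.
p(0) = -2,  q(0) = -10.
Indicial equation: r(r-1) + p(0) r + q(0) = 0, i.e. r^2 + (p(0) - 1) r + q(0) = 0, i.e. r^2 - 3 r - 10 = 0.
Discriminant: (-3)^2 - 4(-10) = 49, so r = (3 ± 7)/2.
Solving: r_1 = 5, r_2 = -2.

indicial: r^2 - 3 r - 10 = 0; roots r_1 = 5, r_2 = -2


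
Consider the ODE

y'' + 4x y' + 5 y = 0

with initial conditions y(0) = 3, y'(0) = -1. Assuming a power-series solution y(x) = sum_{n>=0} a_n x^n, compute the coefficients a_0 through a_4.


Ansatz: y(x) = sum_{n>=0} a_n x^n, so y'(x) = sum_{n>=1} n a_n x^(n-1) and y''(x) = sum_{n>=2} n(n-1) a_n x^(n-2).
Substitute into P(x) y'' + Q(x) y' + R(x) y = 0 with P(x) = 1, Q(x) = 4x, R(x) = 5, and match powers of x.
Initial conditions: a_0 = 3, a_1 = -1.
Setting the coefficient of each power of x to zero and solving order by order (substituting the coefficients already found):
  x^0: 2 a_2 + 5 a_0 = 0  ->  2 a_2 = -5 a_0 = -15  ->  a_2 = -15/2
  x^1: 6 a_3 + 9 a_1 = 0  ->  6 a_3 = -9 a_1 = 9  ->  a_3 = 3/2
  x^2: 12 a_4 + 13 a_2 = 0  ->  12 a_4 = -13 a_2 = 195/2  ->  a_4 = 65/8
Truncated series: y(x) = 3 - x - (15/2) x^2 + (3/2) x^3 + (65/8) x^4 + O(x^5).

a_0 = 3; a_1 = -1; a_2 = -15/2; a_3 = 3/2; a_4 = 65/8


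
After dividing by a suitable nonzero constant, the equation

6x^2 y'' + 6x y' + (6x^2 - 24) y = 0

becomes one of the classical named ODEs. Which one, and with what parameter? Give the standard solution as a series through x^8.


All three coefficients share the factor 6; dividing through by 6 gives  x^2 y'' + x y' + (x^2 - 4) y = 0.
This matches the Bessel equation x^2 y'' + x y' + (x^2 - nu^2) y = 0 with nu^2 = 4, so nu = 2; the solution bounded at x = 0 is J_2(x).
Frobenius at x = 0: indicial roots ±nu; for r = nu the recurrence k(k + 2nu) c_k = -c_{k-2} gives the standard series J_nu(x) = sum_{k>=0} (-1)^k / (k! (k+nu)!) (x/2)^(2k+nu). Evaluate the first 4 terms:
  k = 0: (-1)^0 / (0! * 2! * 2^2) x^2 = 1/(1*2*4) x^2 = (1/8) x^2
  k = 1: (-1)^1 / (1! * 3! * 2^4) x^4 = -1/(1*6*16) x^4 = (-1/96) x^4
  k = 2: (-1)^2 / (2! * 4! * 2^6) x^6 = 1/(2*24*64) x^6 = (1/3072) x^6
  k = 3: (-1)^3 / (3! * 5! * 2^8) x^8 = -1/(6*120*256) x^8 = (-1/184320) x^8
Hence J_2(x) = -x^8/184320 + x^6/3072 - x^4/96 + x^2/8 + ....

J_2(x); series = -x^8/184320 + x^6/3072 - x^4/96 + x^2/8


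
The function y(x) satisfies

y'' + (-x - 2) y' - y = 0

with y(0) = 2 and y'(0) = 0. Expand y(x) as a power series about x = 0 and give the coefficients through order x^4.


Ansatz: y(x) = sum_{n>=0} a_n x^n, so y'(x) = sum_{n>=1} n a_n x^(n-1) and y''(x) = sum_{n>=2} n(n-1) a_n x^(n-2).
Substitute into P(x) y'' + Q(x) y' + R(x) y = 0 with P(x) = 1, Q(x) = -x - 2, R(x) = -1, and match powers of x.
Initial conditions: a_0 = 2, a_1 = 0.
Setting the coefficient of each power of x to zero and solving order by order (substituting the coefficients already found):
  x^0: 2 a_2 - 2 a_1 - a_0 = 0  ->  2 a_2 = 2 a_1 + a_0 = 2  ->  a_2 = 1
  x^1: 6 a_3 - 4 a_2 - 2 a_1 = 0  ->  6 a_3 = 4 a_2 + 2 a_1 = 4  ->  a_3 = 2/3
  x^2: 12 a_4 - 6 a_3 - 3 a_2 = 0  ->  12 a_4 = 6 a_3 + 3 a_2 = 7  ->  a_4 = 7/12
Truncated series: y(x) = 2 + x^2 + (2/3) x^3 + (7/12) x^4 + O(x^5).

a_0 = 2; a_1 = 0; a_2 = 1; a_3 = 2/3; a_4 = 7/12


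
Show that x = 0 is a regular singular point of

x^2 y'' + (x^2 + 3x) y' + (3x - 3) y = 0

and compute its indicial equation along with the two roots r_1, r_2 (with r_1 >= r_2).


Divide by x^2 to reach normal form y'' + P_1(x) y' + P_2(x) y = 0 with P_1(x) = 1 + 3/x and P_2(x) = 3/x - 3/x^2.
x = 0 is a singular point because the y'-coefficient 1 + 3/x has a pole at x = 0 and the y-coefficient 3/x - 3/x^2 has a pole at x = 0.
It is a regular singular point because x P_1(x) = p(x) = x + 3 and x^2 P_2(x) = q(x) = 3x - 3 are polynomials, hence analytic at x = 0.
p(0) = 3,  q(0) = -3.
Indicial equation: r(r-1) + p(0) r + q(0) = 0, i.e. r^2 + (p(0) - 1) r + q(0) = 0, i.e. r^2 + 2 r - 3 = 0.
Discriminant: (2)^2 - 4(-3) = 16, so r = (-2 ± 4)/2.
Solving: r_1 = 1, r_2 = -3.

indicial: r^2 + 2 r - 3 = 0; roots r_1 = 1, r_2 = -3


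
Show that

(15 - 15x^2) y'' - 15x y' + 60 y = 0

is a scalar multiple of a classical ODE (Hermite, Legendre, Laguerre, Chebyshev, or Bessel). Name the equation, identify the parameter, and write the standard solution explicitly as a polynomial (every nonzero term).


All three coefficients share the factor 15; dividing through by 15 gives  (1 - x^2) y'' - x y' + 4 y = 0.
This matches the Chebyshev equation (1 - x^2) y'' - x y' + n^2 y = 0 (note the -x y' term, not -2x y') with n^2 = 4, so n = 2; the polynomial solution is T_2(x).
With y = sum_k a_k x^k, matching x^k gives (k+2)(k+1) a_{k+2} = (k^2 - n^2) a_k = (k - 2)(k + 2) a_k. The right side vanishes at k = 2, so the series with the parity of 2 terminates at degree 2.
Standard normalization: leading coefficient of T_n is 2^(n-1), so a_2 = 2^1 = 2. Work downward with a_k = (k+1)(k+2) a_{k+2} / ((k - 2)(k + 2)):
  a_0 = (1)(2)(2) / ((0 - 2)(0 + 2)) = 4/(-4) = -1
Hence T_2(x) = 2 x^2 - 1.

T_2(x); series = 2 x^2 - 1


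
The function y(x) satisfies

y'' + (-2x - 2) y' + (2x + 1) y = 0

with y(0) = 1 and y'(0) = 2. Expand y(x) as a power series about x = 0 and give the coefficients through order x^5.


Ansatz: y(x) = sum_{n>=0} a_n x^n, so y'(x) = sum_{n>=1} n a_n x^(n-1) and y''(x) = sum_{n>=2} n(n-1) a_n x^(n-2).
Substitute into P(x) y'' + Q(x) y' + R(x) y = 0 with P(x) = 1, Q(x) = -2x - 2, R(x) = 2x + 1, and match powers of x.
Initial conditions: a_0 = 1, a_1 = 2.
Setting the coefficient of each power of x to zero and solving order by order (substituting the coefficients already found):
  x^0: 2 a_2 - 2 a_1 + a_0 = 0  ->  2 a_2 = 2 a_1 - a_0 = 3  ->  a_2 = 3/2
  x^1: 6 a_3 - 4 a_2 - a_1 + 2 a_0 = 0  ->  6 a_3 = 4 a_2 + a_1 - 2 a_0 = 6  ->  a_3 = 1
  x^2: 12 a_4 - 6 a_3 - 3 a_2 + 2 a_1 = 0  ->  12 a_4 = 6 a_3 + 3 a_2 - 2 a_1 = 13/2  ->  a_4 = 13/24
  x^3: 20 a_5 - 8 a_4 - 5 a_3 + 2 a_2 = 0  ->  20 a_5 = 8 a_4 + 5 a_3 - 2 a_2 = 19/3  ->  a_5 = 19/60
Truncated series: y(x) = 1 + 2 x + (3/2) x^2 + x^3 + (13/24) x^4 + (19/60) x^5 + O(x^6).

a_0 = 1; a_1 = 2; a_2 = 3/2; a_3 = 1; a_4 = 13/24; a_5 = 19/60


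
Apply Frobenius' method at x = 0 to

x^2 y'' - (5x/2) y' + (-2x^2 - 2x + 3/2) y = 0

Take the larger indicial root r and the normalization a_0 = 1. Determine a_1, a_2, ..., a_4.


Write in Frobenius form y'' + (p(x)/x) y' + (q(x)/x^2) y = 0:
  p(x) = -5/2,  q(x) = -2x^2 - 2x + 3/2.
Indicial equation: r(r-1) + (-5/2) r + (3/2) = 0 -> roots r_1 = 3, r_2 = 1/2.
Take r = r_1 = 3. Let y(x) = x^r sum_{n>=0} a_n x^n with a_0 = 1.
Substitute y = x^r sum a_n x^n and match x^{r+n}. The recurrence is
  D(n) a_n - 2 a_{n-1} - 2 a_{n-2} = 0,  where D(n) = (r+n)(r+n-1) + (-5/2)(r+n) + (3/2).
  a_n = [2 a_{n-1} + 2 a_{n-2}] / D(n).
Since the indicial polynomial factors as (r - r_1)(r - r_2), D(n) = (r_1 + n - r_1)(r_1 + n - r_2) = n(n + 5/2).
Evaluating step by step (a_0 = 1):
  n = 1: D(1) = 1(1 + 5/2) = 7/2; numerator = 2(1) = 2; a_1 = (2)/(7/2) = 4/7
  n = 2: D(2) = 2(2 + 5/2) = 9; numerator = 2(4/7) + 2(1) = 22/7; a_2 = (22/7)/(9) = 22/63
  n = 3: D(3) = 3(3 + 5/2) = 33/2; numerator = 2(22/63) + 2(4/7) = 116/63; a_3 = (116/63)/(33/2) = 232/2079
  n = 4: D(4) = 4(4 + 5/2) = 26; numerator = 2(232/2079) + 2(22/63) = 1916/2079; a_4 = (1916/2079)/(26) = 958/27027

r = 3; a_0 = 1; a_1 = 4/7; a_2 = 22/63; a_3 = 232/2079; a_4 = 958/27027


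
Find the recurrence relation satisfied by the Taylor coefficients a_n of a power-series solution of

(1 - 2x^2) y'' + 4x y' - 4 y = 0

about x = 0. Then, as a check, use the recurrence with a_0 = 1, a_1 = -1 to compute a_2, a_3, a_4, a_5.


Substitute y = sum_n a_n x^n.
(1 - 2 x^2) y'' contributes (n+2)(n+1) a_{n+2} - 2 n(n-1) a_n at x^n.
4 x y'(x) contributes 4 n a_n at x^n.
-4 y(x) contributes -4 a_n at x^n.
Matching x^n: (n+2)(n+1) a_{n+2} + (-2 n(n-1) + 4 n - 4) a_n = 0.
Thus a_{n+2} = (2 n(n-1) - 4 n + 4) / ((n+1)(n+2)) * a_n.

Check with a_0 = 1, a_1 = -1 (apply the recurrence for n = 0, 1, 2, 3): a_0 = 1, a_1 = -1, a_2 = 2, a_3 = 0, a_4 = 0, a_5 = 0.

a_(n+2) = (2 n(n-1) - 4 n + 4) / ((n+1)(n+2)) * a_n; check: a_0 = 1, a_1 = -1, a_2 = 2, a_3 = 0, a_4 = 0, a_5 = 0


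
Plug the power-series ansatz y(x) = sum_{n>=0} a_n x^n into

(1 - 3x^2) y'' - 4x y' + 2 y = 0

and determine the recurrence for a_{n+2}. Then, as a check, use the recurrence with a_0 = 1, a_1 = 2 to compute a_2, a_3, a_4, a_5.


Substitute y = sum_n a_n x^n.
(1 - 3 x^2) y'' contributes (n+2)(n+1) a_{n+2} - 3 n(n-1) a_n at x^n.
-4 x y'(x) contributes -4 n a_n at x^n.
2 y(x) contributes 2 a_n at x^n.
Matching x^n: (n+2)(n+1) a_{n+2} + (-3 n(n-1) - 4 n + 2) a_n = 0.
Thus a_{n+2} = (3 n(n-1) + 4 n - 2) / ((n+1)(n+2)) * a_n.

Check with a_0 = 1, a_1 = 2 (apply the recurrence for n = 0, 1, 2, 3): a_0 = 1, a_1 = 2, a_2 = -1, a_3 = 2/3, a_4 = -1, a_5 = 14/15.

a_(n+2) = (3 n(n-1) + 4 n - 2) / ((n+1)(n+2)) * a_n; check: a_0 = 1, a_1 = 2, a_2 = -1, a_3 = 2/3, a_4 = -1, a_5 = 14/15


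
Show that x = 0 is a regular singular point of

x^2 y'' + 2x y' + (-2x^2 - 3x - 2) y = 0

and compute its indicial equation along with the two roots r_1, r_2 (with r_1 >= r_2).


Divide by x^2 to reach normal form y'' + P_1(x) y' + P_2(x) y = 0 with P_1(x) = 2/x and P_2(x) = -2 - 3/x - 2/x^2.
x = 0 is a singular point because the y'-coefficient 2/x has a pole at x = 0 and the y-coefficient -2 - 3/x - 2/x^2 has a pole at x = 0.
It is a regular singular point because x P_1(x) = p(x) = 2 and x^2 P_2(x) = q(x) = -2x^2 - 3x - 2 are polynomials, hence analytic at x = 0.
p(0) = 2,  q(0) = -2.
Indicial equation: r(r-1) + p(0) r + q(0) = 0, i.e. r^2 + (p(0) - 1) r + q(0) = 0, i.e. r^2 + 1 r - 2 = 0.
Discriminant: (1)^2 - 4(-2) = 9, so r = (-1 ± 3)/2.
Solving: r_1 = 1, r_2 = -2.

indicial: r^2 + 1 r - 2 = 0; roots r_1 = 1, r_2 = -2


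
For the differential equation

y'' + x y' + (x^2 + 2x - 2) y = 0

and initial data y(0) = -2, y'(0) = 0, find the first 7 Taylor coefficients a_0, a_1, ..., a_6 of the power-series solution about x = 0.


Ansatz: y(x) = sum_{n>=0} a_n x^n, so y'(x) = sum_{n>=1} n a_n x^(n-1) and y''(x) = sum_{n>=2} n(n-1) a_n x^(n-2).
Substitute into P(x) y'' + Q(x) y' + R(x) y = 0 with P(x) = 1, Q(x) = x, R(x) = x^2 + 2x - 2, and match powers of x.
Initial conditions: a_0 = -2, a_1 = 0.
Setting the coefficient of each power of x to zero and solving order by order (substituting the coefficients already found):
  x^0: 2 a_2 - 2 a_0 = 0  ->  2 a_2 = 2 a_0 = -4  ->  a_2 = -2
  x^1: 6 a_3 - a_1 + 2 a_0 = 0  ->  6 a_3 = a_1 - 2 a_0 = 4  ->  a_3 = 2/3
  x^2: 12 a_4 + 2 a_1 + a_0 = 0  ->  12 a_4 = -2 a_1 - a_0 = 2  ->  a_4 = 1/6
  x^3: 20 a_5 + a_3 + 2 a_2 + a_1 = 0  ->  20 a_5 = -a_3 - 2 a_2 - a_1 = 10/3  ->  a_5 = 1/6
  x^4: 30 a_6 + 2 a_4 + 2 a_3 + a_2 = 0  ->  30 a_6 = -2 a_4 - 2 a_3 - a_2 = 1/3  ->  a_6 = 1/90
Truncated series: y(x) = -2 - 2 x^2 + (2/3) x^3 + (1/6) x^4 + (1/6) x^5 + (1/90) x^6 + O(x^7).

a_0 = -2; a_1 = 0; a_2 = -2; a_3 = 2/3; a_4 = 1/6; a_5 = 1/6; a_6 = 1/90


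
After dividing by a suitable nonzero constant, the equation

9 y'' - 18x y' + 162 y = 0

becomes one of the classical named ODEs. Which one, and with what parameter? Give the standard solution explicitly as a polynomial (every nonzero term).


All three coefficients share the factor 9; dividing through by 9 gives  y'' - 2x y' + 18 y = 0.
This matches the Hermite equation y'' - 2x y' + 2n y = 0 with 2n = 18, so n = 9; the polynomial solution is H_9(x).
With y = sum_k a_k x^k, matching x^k gives (k+2)(k+1) a_{k+2} = 2(k - n) a_k = 2(k - 9) a_k. The right side vanishes at k = 9, so the series with the parity of 9 terminates at degree 9.
Standard normalization: leading coefficient of H_n is 2^n, so a_9 = 2^9 = 512. Work downward with a_k = (k+1)(k+2) a_{k+2} / (2(k - n)):
  a_7 = (8)(9)(512) / (2(7 - 9)) = 36864/(-4) = -9216
  a_5 = (6)(7)(-9216) / (2(5 - 9)) = -387072/(-8) = 48384
  a_3 = (4)(5)(48384) / (2(3 - 9)) = 967680/(-12) = -80640
  a_1 = (2)(3)(-80640) / (2(1 - 9)) = -483840/(-16) = 30240
Hence H_9(x) = 512 x^9 - 9216 x^7 + 48384 x^5 - 80640 x^3 + 30240 x.

H_9(x); series = 512 x^9 - 9216 x^7 + 48384 x^5 - 80640 x^3 + 30240 x


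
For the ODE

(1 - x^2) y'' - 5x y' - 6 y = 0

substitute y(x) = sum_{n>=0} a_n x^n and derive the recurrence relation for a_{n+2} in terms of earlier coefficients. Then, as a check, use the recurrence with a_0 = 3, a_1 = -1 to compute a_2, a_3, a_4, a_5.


Substitute y = sum_n a_n x^n.
(1 - 1 x^2) y'' contributes (n+2)(n+1) a_{n+2} - n(n-1) a_n at x^n.
-5 x y'(x) contributes -5 n a_n at x^n.
-6 y(x) contributes -6 a_n at x^n.
Matching x^n: (n+2)(n+1) a_{n+2} + (-n(n-1) - 5 n - 6) a_n = 0.
Thus a_{n+2} = (n(n-1) + 5 n + 6) / ((n+1)(n+2)) * a_n.

Check with a_0 = 3, a_1 = -1 (apply the recurrence for n = 0, 1, 2, 3): a_0 = 3, a_1 = -1, a_2 = 9, a_3 = -11/6, a_4 = 27/2, a_5 = -99/40.

a_(n+2) = (n(n-1) + 5 n + 6) / ((n+1)(n+2)) * a_n; check: a_0 = 3, a_1 = -1, a_2 = 9, a_3 = -11/6, a_4 = 27/2, a_5 = -99/40


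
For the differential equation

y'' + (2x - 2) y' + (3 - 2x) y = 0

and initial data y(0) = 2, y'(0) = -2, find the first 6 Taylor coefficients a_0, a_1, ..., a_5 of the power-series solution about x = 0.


Ansatz: y(x) = sum_{n>=0} a_n x^n, so y'(x) = sum_{n>=1} n a_n x^(n-1) and y''(x) = sum_{n>=2} n(n-1) a_n x^(n-2).
Substitute into P(x) y'' + Q(x) y' + R(x) y = 0 with P(x) = 1, Q(x) = 2x - 2, R(x) = 3 - 2x, and match powers of x.
Initial conditions: a_0 = 2, a_1 = -2.
Setting the coefficient of each power of x to zero and solving order by order (substituting the coefficients already found):
  x^0: 2 a_2 - 2 a_1 + 3 a_0 = 0  ->  2 a_2 = 2 a_1 - 3 a_0 = -10  ->  a_2 = -5
  x^1: 6 a_3 - 4 a_2 + 5 a_1 - 2 a_0 = 0  ->  6 a_3 = 4 a_2 - 5 a_1 + 2 a_0 = -6  ->  a_3 = -1
  x^2: 12 a_4 - 6 a_3 + 7 a_2 - 2 a_1 = 0  ->  12 a_4 = 6 a_3 - 7 a_2 + 2 a_1 = 25  ->  a_4 = 25/12
  x^3: 20 a_5 - 8 a_4 + 9 a_3 - 2 a_2 = 0  ->  20 a_5 = 8 a_4 - 9 a_3 + 2 a_2 = 47/3  ->  a_5 = 47/60
Truncated series: y(x) = 2 - 2 x - 5 x^2 - x^3 + (25/12) x^4 + (47/60) x^5 + O(x^6).

a_0 = 2; a_1 = -2; a_2 = -5; a_3 = -1; a_4 = 25/12; a_5 = 47/60


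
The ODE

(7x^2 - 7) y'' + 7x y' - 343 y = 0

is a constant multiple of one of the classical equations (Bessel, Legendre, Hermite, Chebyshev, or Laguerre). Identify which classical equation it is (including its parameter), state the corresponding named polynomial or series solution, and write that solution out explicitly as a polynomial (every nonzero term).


All three coefficients share the factor -7; dividing through by -7 gives  (1 - x^2) y'' - x y' + 49 y = 0.
This matches the Chebyshev equation (1 - x^2) y'' - x y' + n^2 y = 0 (note the -x y' term, not -2x y') with n^2 = 49, so n = 7; the polynomial solution is T_7(x).
With y = sum_k a_k x^k, matching x^k gives (k+2)(k+1) a_{k+2} = (k^2 - n^2) a_k = (k - 7)(k + 7) a_k. The right side vanishes at k = 7, so the series with the parity of 7 terminates at degree 7.
Standard normalization: leading coefficient of T_n is 2^(n-1), so a_7 = 2^6 = 64. Work downward with a_k = (k+1)(k+2) a_{k+2} / ((k - 7)(k + 7)):
  a_5 = (6)(7)(64) / ((5 - 7)(5 + 7)) = 2688/(-24) = -112
  a_3 = (4)(5)(-112) / ((3 - 7)(3 + 7)) = -2240/(-40) = 56
  a_1 = (2)(3)(56) / ((1 - 7)(1 + 7)) = 336/(-48) = -7
Hence T_7(x) = 64 x^7 - 112 x^5 + 56 x^3 - 7 x.

T_7(x); series = 64 x^7 - 112 x^5 + 56 x^3 - 7 x


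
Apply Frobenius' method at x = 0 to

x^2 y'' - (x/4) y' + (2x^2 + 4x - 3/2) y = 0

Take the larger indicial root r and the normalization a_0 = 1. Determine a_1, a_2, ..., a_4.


Write in Frobenius form y'' + (p(x)/x) y' + (q(x)/x^2) y = 0:
  p(x) = -1/4,  q(x) = 2x^2 + 4x - 3/2.
Indicial equation: r(r-1) + (-1/4) r + (-3/2) = 0 -> roots r_1 = 2, r_2 = -3/4.
Take r = r_1 = 2. Let y(x) = x^r sum_{n>=0} a_n x^n with a_0 = 1.
Substitute y = x^r sum a_n x^n and match x^{r+n}. The recurrence is
  D(n) a_n + 4 a_{n-1} + 2 a_{n-2} = 0,  where D(n) = (r+n)(r+n-1) + (-1/4)(r+n) + (-3/2).
  a_n = [-4 a_{n-1} - 2 a_{n-2}] / D(n).
Since the indicial polynomial factors as (r - r_1)(r - r_2), D(n) = (r_1 + n - r_1)(r_1 + n - r_2) = n(n + 11/4).
Evaluating step by step (a_0 = 1):
  n = 1: D(1) = 1(1 + 11/4) = 15/4; numerator = -4(1) = -4; a_1 = (-4)/(15/4) = -16/15
  n = 2: D(2) = 2(2 + 11/4) = 19/2; numerator = -4(-16/15) - 2(1) = 34/15; a_2 = (34/15)/(19/2) = 68/285
  n = 3: D(3) = 3(3 + 11/4) = 69/4; numerator = -4(68/285) - 2(-16/15) = 112/95; a_3 = (112/95)/(69/4) = 448/6555
  n = 4: D(4) = 4(4 + 11/4) = 27; numerator = -4(448/6555) - 2(68/285) = -328/437; a_4 = (-328/437)/(27) = -328/11799

r = 2; a_0 = 1; a_1 = -16/15; a_2 = 68/285; a_3 = 448/6555; a_4 = -328/11799


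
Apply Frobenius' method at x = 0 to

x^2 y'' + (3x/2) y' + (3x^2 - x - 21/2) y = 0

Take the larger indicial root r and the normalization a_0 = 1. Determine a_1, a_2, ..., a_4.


Write in Frobenius form y'' + (p(x)/x) y' + (q(x)/x^2) y = 0:
  p(x) = 3/2,  q(x) = 3x^2 - x - 21/2.
Indicial equation: r(r-1) + (3/2) r + (-21/2) = 0 -> roots r_1 = 3, r_2 = -7/2.
Take r = r_1 = 3. Let y(x) = x^r sum_{n>=0} a_n x^n with a_0 = 1.
Substitute y = x^r sum a_n x^n and match x^{r+n}. The recurrence is
  D(n) a_n - 1 a_{n-1} + 3 a_{n-2} = 0,  where D(n) = (r+n)(r+n-1) + (3/2)(r+n) + (-21/2).
  a_n = [1 a_{n-1} - 3 a_{n-2}] / D(n).
Since the indicial polynomial factors as (r - r_1)(r - r_2), D(n) = (r_1 + n - r_1)(r_1 + n - r_2) = n(n + 13/2).
Evaluating step by step (a_0 = 1):
  n = 1: D(1) = 1(1 + 13/2) = 15/2; numerator = 1(1) = 1; a_1 = (1)/(15/2) = 2/15
  n = 2: D(2) = 2(2 + 13/2) = 17; numerator = 1(2/15) - 3(1) = -43/15; a_2 = (-43/15)/(17) = -43/255
  n = 3: D(3) = 3(3 + 13/2) = 57/2; numerator = 1(-43/255) - 3(2/15) = -29/51; a_3 = (-29/51)/(57/2) = -58/2907
  n = 4: D(4) = 4(4 + 13/2) = 42; numerator = 1(-58/2907) - 3(-43/255) = 7063/14535; a_4 = (7063/14535)/(42) = 1009/87210

r = 3; a_0 = 1; a_1 = 2/15; a_2 = -43/255; a_3 = -58/2907; a_4 = 1009/87210


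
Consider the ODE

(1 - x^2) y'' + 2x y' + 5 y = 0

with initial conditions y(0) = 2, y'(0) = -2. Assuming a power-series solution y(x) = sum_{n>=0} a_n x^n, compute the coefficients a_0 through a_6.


Ansatz: y(x) = sum_{n>=0} a_n x^n, so y'(x) = sum_{n>=1} n a_n x^(n-1) and y''(x) = sum_{n>=2} n(n-1) a_n x^(n-2).
Substitute into P(x) y'' + Q(x) y' + R(x) y = 0 with P(x) = 1 - x^2, Q(x) = 2x, R(x) = 5, and match powers of x.
Initial conditions: a_0 = 2, a_1 = -2.
Setting the coefficient of each power of x to zero and solving order by order (substituting the coefficients already found):
  x^0: 2 a_2 + 5 a_0 = 0  ->  2 a_2 = -5 a_0 = -10  ->  a_2 = -5
  x^1: 6 a_3 + 7 a_1 = 0  ->  6 a_3 = -7 a_1 = 14  ->  a_3 = 7/3
  x^2: 12 a_4 + 7 a_2 = 0  ->  12 a_4 = -7 a_2 = 35  ->  a_4 = 35/12
  x^3: 20 a_5 + 5 a_3 = 0  ->  20 a_5 = -5 a_3 = -35/3  ->  a_5 = -7/12
  x^4: 30 a_6 + a_4 = 0  ->  30 a_6 = -a_4 = -35/12  ->  a_6 = -7/72
Truncated series: y(x) = 2 - 2 x - 5 x^2 + (7/3) x^3 + (35/12) x^4 - (7/12) x^5 - (7/72) x^6 + O(x^7).

a_0 = 2; a_1 = -2; a_2 = -5; a_3 = 7/3; a_4 = 35/12; a_5 = -7/12; a_6 = -7/72


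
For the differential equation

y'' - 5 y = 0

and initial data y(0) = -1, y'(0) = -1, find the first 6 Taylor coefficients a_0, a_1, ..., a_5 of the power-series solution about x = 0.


Ansatz: y(x) = sum_{n>=0} a_n x^n, so y'(x) = sum_{n>=1} n a_n x^(n-1) and y''(x) = sum_{n>=2} n(n-1) a_n x^(n-2).
Substitute into P(x) y'' + Q(x) y' + R(x) y = 0 with P(x) = 1, Q(x) = 0, R(x) = -5, and match powers of x.
Initial conditions: a_0 = -1, a_1 = -1.
Setting the coefficient of each power of x to zero and solving order by order (substituting the coefficients already found):
  x^0: 2 a_2 - 5 a_0 = 0  ->  2 a_2 = 5 a_0 = -5  ->  a_2 = -5/2
  x^1: 6 a_3 - 5 a_1 = 0  ->  6 a_3 = 5 a_1 = -5  ->  a_3 = -5/6
  x^2: 12 a_4 - 5 a_2 = 0  ->  12 a_4 = 5 a_2 = -25/2  ->  a_4 = -25/24
  x^3: 20 a_5 - 5 a_3 = 0  ->  20 a_5 = 5 a_3 = -25/6  ->  a_5 = -5/24
Truncated series: y(x) = -1 - x - (5/2) x^2 - (5/6) x^3 - (25/24) x^4 - (5/24) x^5 + O(x^6).

a_0 = -1; a_1 = -1; a_2 = -5/2; a_3 = -5/6; a_4 = -25/24; a_5 = -5/24


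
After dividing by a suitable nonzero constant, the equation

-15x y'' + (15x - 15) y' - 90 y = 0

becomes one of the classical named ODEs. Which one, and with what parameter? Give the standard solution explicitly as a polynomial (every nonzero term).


All three coefficients share the factor -15; dividing through by -15 gives  x y'' + (1 - x) y' + 6 y = 0.
This matches the Laguerre equation x y'' + (1 - x) y' + n y = 0 with n = 6; the polynomial solution is L_6(x).
With y = sum_k a_k x^k, matching x^k gives (k+1)k a_{k+1} + (k+1) a_{k+1} - k a_k + n a_k = 0, i.e. (k+1)^2 a_{k+1} = (k - n) a_k = (k - 6) a_k. The right side vanishes at k = 6, so the series terminates at degree 6.
Standard normalization L_n(0) = 1 gives a_0 = 1. Work upward with a_{k+1} = (k - 6) a_k / (k+1)^2:
  a_1 = (0 - 6)(1) / 1^2 = -6/1 = -6
  a_2 = (1 - 6)(-6) / 2^2 = 30/4 = 15/2
  a_3 = (2 - 6)(15/2) / 3^2 = -30/9 = -10/3
  a_4 = (3 - 6)(-10/3) / 4^2 = 10/16 = 5/8
  a_5 = (4 - 6)(5/8) / 5^2 = (-5/4)/25 = -1/20
  a_6 = (5 - 6)(-1/20) / 6^2 = (1/20)/36 = 1/720
Hence L_6(x) = x^6/720 - x^5/20 + 5 x^4/8 - 10 x^3/3 + 15 x^2/2 - 6 x + 1.

L_6(x); series = x^6/720 - x^5/20 + 5 x^4/8 - 10 x^3/3 + 15 x^2/2 - 6 x + 1


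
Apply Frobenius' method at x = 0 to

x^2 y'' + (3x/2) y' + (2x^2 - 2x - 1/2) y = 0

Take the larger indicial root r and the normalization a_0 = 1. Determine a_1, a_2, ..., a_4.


Write in Frobenius form y'' + (p(x)/x) y' + (q(x)/x^2) y = 0:
  p(x) = 3/2,  q(x) = 2x^2 - 2x - 1/2.
Indicial equation: r(r-1) + (3/2) r + (-1/2) = 0 -> roots r_1 = 1/2, r_2 = -1.
Take r = r_1 = 1/2. Let y(x) = x^r sum_{n>=0} a_n x^n with a_0 = 1.
Substitute y = x^r sum a_n x^n and match x^{r+n}. The recurrence is
  D(n) a_n - 2 a_{n-1} + 2 a_{n-2} = 0,  where D(n) = (r+n)(r+n-1) + (3/2)(r+n) + (-1/2).
  a_n = [2 a_{n-1} - 2 a_{n-2}] / D(n).
Since the indicial polynomial factors as (r - r_1)(r - r_2), D(n) = (r_1 + n - r_1)(r_1 + n - r_2) = n(n + 3/2).
Evaluating step by step (a_0 = 1):
  n = 1: D(1) = 1(1 + 3/2) = 5/2; numerator = 2(1) = 2; a_1 = (2)/(5/2) = 4/5
  n = 2: D(2) = 2(2 + 3/2) = 7; numerator = 2(4/5) - 2(1) = -2/5; a_2 = (-2/5)/(7) = -2/35
  n = 3: D(3) = 3(3 + 3/2) = 27/2; numerator = 2(-2/35) - 2(4/5) = -12/7; a_3 = (-12/7)/(27/2) = -8/63
  n = 4: D(4) = 4(4 + 3/2) = 22; numerator = 2(-8/63) - 2(-2/35) = -44/315; a_4 = (-44/315)/(22) = -2/315

r = 1/2; a_0 = 1; a_1 = 4/5; a_2 = -2/35; a_3 = -8/63; a_4 = -2/315


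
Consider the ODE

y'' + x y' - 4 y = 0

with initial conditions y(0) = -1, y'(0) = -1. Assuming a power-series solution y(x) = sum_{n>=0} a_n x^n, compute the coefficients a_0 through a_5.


Ansatz: y(x) = sum_{n>=0} a_n x^n, so y'(x) = sum_{n>=1} n a_n x^(n-1) and y''(x) = sum_{n>=2} n(n-1) a_n x^(n-2).
Substitute into P(x) y'' + Q(x) y' + R(x) y = 0 with P(x) = 1, Q(x) = x, R(x) = -4, and match powers of x.
Initial conditions: a_0 = -1, a_1 = -1.
Setting the coefficient of each power of x to zero and solving order by order (substituting the coefficients already found):
  x^0: 2 a_2 - 4 a_0 = 0  ->  2 a_2 = 4 a_0 = -4  ->  a_2 = -2
  x^1: 6 a_3 - 3 a_1 = 0  ->  6 a_3 = 3 a_1 = -3  ->  a_3 = -1/2
  x^2: 12 a_4 - 2 a_2 = 0  ->  12 a_4 = 2 a_2 = -4  ->  a_4 = -1/3
  x^3: 20 a_5 - a_3 = 0  ->  20 a_5 = a_3 = -1/2  ->  a_5 = -1/40
Truncated series: y(x) = -1 - x - 2 x^2 - (1/2) x^3 - (1/3) x^4 - (1/40) x^5 + O(x^6).

a_0 = -1; a_1 = -1; a_2 = -2; a_3 = -1/2; a_4 = -1/3; a_5 = -1/40


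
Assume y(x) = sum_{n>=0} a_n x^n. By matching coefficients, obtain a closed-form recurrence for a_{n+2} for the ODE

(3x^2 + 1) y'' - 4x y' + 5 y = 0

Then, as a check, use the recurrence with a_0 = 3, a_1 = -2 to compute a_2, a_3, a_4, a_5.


Substitute y = sum_n a_n x^n.
(1 + 3 x^2) y'' contributes (n+2)(n+1) a_{n+2} + 3 n(n-1) a_n at x^n.
-4 x y'(x) contributes -4 n a_n at x^n.
5 y(x) contributes 5 a_n at x^n.
Matching x^n: (n+2)(n+1) a_{n+2} + (3 n(n-1) - 4 n + 5) a_n = 0.
Thus a_{n+2} = (-3 n(n-1) + 4 n - 5) / ((n+1)(n+2)) * a_n.

Check with a_0 = 3, a_1 = -2 (apply the recurrence for n = 0, 1, 2, 3): a_0 = 3, a_1 = -2, a_2 = -15/2, a_3 = 1/3, a_4 = 15/8, a_5 = -11/60.

a_(n+2) = (-3 n(n-1) + 4 n - 5) / ((n+1)(n+2)) * a_n; check: a_0 = 3, a_1 = -2, a_2 = -15/2, a_3 = 1/3, a_4 = 15/8, a_5 = -11/60


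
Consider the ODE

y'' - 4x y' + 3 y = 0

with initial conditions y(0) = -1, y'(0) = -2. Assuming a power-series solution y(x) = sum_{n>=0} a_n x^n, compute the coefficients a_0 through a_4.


Ansatz: y(x) = sum_{n>=0} a_n x^n, so y'(x) = sum_{n>=1} n a_n x^(n-1) and y''(x) = sum_{n>=2} n(n-1) a_n x^(n-2).
Substitute into P(x) y'' + Q(x) y' + R(x) y = 0 with P(x) = 1, Q(x) = -4x, R(x) = 3, and match powers of x.
Initial conditions: a_0 = -1, a_1 = -2.
Setting the coefficient of each power of x to zero and solving order by order (substituting the coefficients already found):
  x^0: 2 a_2 + 3 a_0 = 0  ->  2 a_2 = -3 a_0 = 3  ->  a_2 = 3/2
  x^1: 6 a_3 - a_1 = 0  ->  6 a_3 = a_1 = -2  ->  a_3 = -1/3
  x^2: 12 a_4 - 5 a_2 = 0  ->  12 a_4 = 5 a_2 = 15/2  ->  a_4 = 5/8
Truncated series: y(x) = -1 - 2 x + (3/2) x^2 - (1/3) x^3 + (5/8) x^4 + O(x^5).

a_0 = -1; a_1 = -2; a_2 = 3/2; a_3 = -1/3; a_4 = 5/8


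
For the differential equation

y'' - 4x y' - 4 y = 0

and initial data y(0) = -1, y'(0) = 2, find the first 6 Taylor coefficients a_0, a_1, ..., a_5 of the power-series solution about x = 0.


Ansatz: y(x) = sum_{n>=0} a_n x^n, so y'(x) = sum_{n>=1} n a_n x^(n-1) and y''(x) = sum_{n>=2} n(n-1) a_n x^(n-2).
Substitute into P(x) y'' + Q(x) y' + R(x) y = 0 with P(x) = 1, Q(x) = -4x, R(x) = -4, and match powers of x.
Initial conditions: a_0 = -1, a_1 = 2.
Setting the coefficient of each power of x to zero and solving order by order (substituting the coefficients already found):
  x^0: 2 a_2 - 4 a_0 = 0  ->  2 a_2 = 4 a_0 = -4  ->  a_2 = -2
  x^1: 6 a_3 - 8 a_1 = 0  ->  6 a_3 = 8 a_1 = 16  ->  a_3 = 8/3
  x^2: 12 a_4 - 12 a_2 = 0  ->  12 a_4 = 12 a_2 = -24  ->  a_4 = -2
  x^3: 20 a_5 - 16 a_3 = 0  ->  20 a_5 = 16 a_3 = 128/3  ->  a_5 = 32/15
Truncated series: y(x) = -1 + 2 x - 2 x^2 + (8/3) x^3 - 2 x^4 + (32/15) x^5 + O(x^6).

a_0 = -1; a_1 = 2; a_2 = -2; a_3 = 8/3; a_4 = -2; a_5 = 32/15


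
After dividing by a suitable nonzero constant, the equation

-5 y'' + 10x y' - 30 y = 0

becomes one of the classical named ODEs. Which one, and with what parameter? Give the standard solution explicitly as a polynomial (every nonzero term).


All three coefficients share the factor -5; dividing through by -5 gives  y'' - 2x y' + 6 y = 0.
This matches the Hermite equation y'' - 2x y' + 2n y = 0 with 2n = 6, so n = 3; the polynomial solution is H_3(x).
With y = sum_k a_k x^k, matching x^k gives (k+2)(k+1) a_{k+2} = 2(k - n) a_k = 2(k - 3) a_k. The right side vanishes at k = 3, so the series with the parity of 3 terminates at degree 3.
Standard normalization: leading coefficient of H_n is 2^n, so a_3 = 2^3 = 8. Work downward with a_k = (k+1)(k+2) a_{k+2} / (2(k - n)):
  a_1 = (2)(3)(8) / (2(1 - 3)) = 48/(-4) = -12
Hence H_3(x) = 8 x^3 - 12 x.

H_3(x); series = 8 x^3 - 12 x


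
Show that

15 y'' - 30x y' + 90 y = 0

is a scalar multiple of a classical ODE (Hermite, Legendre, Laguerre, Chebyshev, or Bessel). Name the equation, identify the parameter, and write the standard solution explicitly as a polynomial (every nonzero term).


All three coefficients share the factor 15; dividing through by 15 gives  y'' - 2x y' + 6 y = 0.
This matches the Hermite equation y'' - 2x y' + 2n y = 0 with 2n = 6, so n = 3; the polynomial solution is H_3(x).
With y = sum_k a_k x^k, matching x^k gives (k+2)(k+1) a_{k+2} = 2(k - n) a_k = 2(k - 3) a_k. The right side vanishes at k = 3, so the series with the parity of 3 terminates at degree 3.
Standard normalization: leading coefficient of H_n is 2^n, so a_3 = 2^3 = 8. Work downward with a_k = (k+1)(k+2) a_{k+2} / (2(k - n)):
  a_1 = (2)(3)(8) / (2(1 - 3)) = 48/(-4) = -12
Hence H_3(x) = 8 x^3 - 12 x.

H_3(x); series = 8 x^3 - 12 x


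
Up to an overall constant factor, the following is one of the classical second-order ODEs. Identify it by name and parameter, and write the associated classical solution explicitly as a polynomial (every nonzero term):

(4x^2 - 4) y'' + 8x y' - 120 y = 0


All three coefficients share the factor -4; dividing through by -4 gives  (1 - x^2) y'' - 2x y' + 30 y = 0.
This matches the Legendre equation (1 - x^2) y'' - 2x y' + n(n+1) y = 0 (note the -2x y' term) with n(n+1) = 30, so n = 5; the polynomial solution is P_5(x).
With y = sum_k a_k x^k, matching x^k gives (k+2)(k+1) a_{k+2} = [k(k+1) - n(n+1)] a_k = (k - 5)(k + 6) a_k. The right side vanishes at k = 5, so the series with the parity of 5 terminates at degree 5.
Standard normalization (P_n(1) = 1): leading coefficient (2n)!/(2^n (n!)^2) = 3628800/(32*14400) = 63/8, so a_5 = 63/8. Work downward with a_k = (k+1)(k+2) a_{k+2} / ((k - 5)(k + 6)):
  a_3 = (4)(5)(63/8) / ((3 - 5)(3 + 6)) = (315/2)/(-18) = -35/4
  a_1 = (2)(3)(-35/4) / ((1 - 5)(1 + 6)) = (-105/2)/(-28) = 15/8
Hence P_5(x) = 63 x^5/8 - 35 x^3/4 + 15 x/8.

P_5(x); series = 63 x^5/8 - 35 x^3/4 + 15 x/8


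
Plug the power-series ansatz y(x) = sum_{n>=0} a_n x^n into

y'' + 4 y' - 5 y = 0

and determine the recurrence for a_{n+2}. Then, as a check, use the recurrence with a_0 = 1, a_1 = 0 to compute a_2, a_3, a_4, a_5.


Substitute y = sum_n a_n x^n.
y''(x) has coefficient (n+2)(n+1) a_{n+2} at x^n;
4 y'(x) has coefficient 4 (n+1) a_{n+1} at x^n;
-5 y(x) has coefficient -5 a_n at x^n.
Matching x^n: (n+2)(n+1) a_{n+2} + 4 (n+1) a_{n+1} - 5 a_n = 0.
Thus a_{n+2} = [-4 (n+1) a_{n+1} + 5 a_n] / ((n+1)(n+2)).

Check with a_0 = 1, a_1 = 0 (apply the recurrence for n = 0, 1, 2, 3): a_0 = 1, a_1 = 0, a_2 = 5/2, a_3 = -10/3, a_4 = 35/8, a_5 = -13/3.

a_(n+2) = [-4 (n+1) a_(n+1) + 5 a_n] / ((n+1)(n+2)); check: a_0 = 1, a_1 = 0, a_2 = 5/2, a_3 = -10/3, a_4 = 35/8, a_5 = -13/3


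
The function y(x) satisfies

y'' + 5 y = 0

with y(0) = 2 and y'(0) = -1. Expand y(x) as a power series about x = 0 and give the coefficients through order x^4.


Ansatz: y(x) = sum_{n>=0} a_n x^n, so y'(x) = sum_{n>=1} n a_n x^(n-1) and y''(x) = sum_{n>=2} n(n-1) a_n x^(n-2).
Substitute into P(x) y'' + Q(x) y' + R(x) y = 0 with P(x) = 1, Q(x) = 0, R(x) = 5, and match powers of x.
Initial conditions: a_0 = 2, a_1 = -1.
Setting the coefficient of each power of x to zero and solving order by order (substituting the coefficients already found):
  x^0: 2 a_2 + 5 a_0 = 0  ->  2 a_2 = -5 a_0 = -10  ->  a_2 = -5
  x^1: 6 a_3 + 5 a_1 = 0  ->  6 a_3 = -5 a_1 = 5  ->  a_3 = 5/6
  x^2: 12 a_4 + 5 a_2 = 0  ->  12 a_4 = -5 a_2 = 25  ->  a_4 = 25/12
Truncated series: y(x) = 2 - x - 5 x^2 + (5/6) x^3 + (25/12) x^4 + O(x^5).

a_0 = 2; a_1 = -1; a_2 = -5; a_3 = 5/6; a_4 = 25/12


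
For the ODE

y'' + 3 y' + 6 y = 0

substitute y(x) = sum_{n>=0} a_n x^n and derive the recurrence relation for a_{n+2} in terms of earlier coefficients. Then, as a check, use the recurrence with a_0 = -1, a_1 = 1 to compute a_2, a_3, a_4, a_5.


Substitute y = sum_n a_n x^n.
y''(x) has coefficient (n+2)(n+1) a_{n+2} at x^n;
3 y'(x) has coefficient 3 (n+1) a_{n+1} at x^n;
6 y(x) has coefficient 6 a_n at x^n.
Matching x^n: (n+2)(n+1) a_{n+2} + 3 (n+1) a_{n+1} + 6 a_n = 0.
Thus a_{n+2} = [-3 (n+1) a_{n+1} - 6 a_n] / ((n+1)(n+2)).

Check with a_0 = -1, a_1 = 1 (apply the recurrence for n = 0, 1, 2, 3): a_0 = -1, a_1 = 1, a_2 = 3/2, a_3 = -5/2, a_4 = 9/8, a_5 = 3/40.

a_(n+2) = [-3 (n+1) a_(n+1) - 6 a_n] / ((n+1)(n+2)); check: a_0 = -1, a_1 = 1, a_2 = 3/2, a_3 = -5/2, a_4 = 9/8, a_5 = 3/40


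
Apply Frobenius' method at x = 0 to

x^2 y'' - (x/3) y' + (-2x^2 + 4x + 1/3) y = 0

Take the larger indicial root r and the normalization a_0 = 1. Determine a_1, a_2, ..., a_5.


Write in Frobenius form y'' + (p(x)/x) y' + (q(x)/x^2) y = 0:
  p(x) = -1/3,  q(x) = -2x^2 + 4x + 1/3.
Indicial equation: r(r-1) + (-1/3) r + (1/3) = 0 -> roots r_1 = 1, r_2 = 1/3.
Take r = r_1 = 1. Let y(x) = x^r sum_{n>=0} a_n x^n with a_0 = 1.
Substitute y = x^r sum a_n x^n and match x^{r+n}. The recurrence is
  D(n) a_n + 4 a_{n-1} - 2 a_{n-2} = 0,  where D(n) = (r+n)(r+n-1) + (-1/3)(r+n) + (1/3).
  a_n = [-4 a_{n-1} + 2 a_{n-2}] / D(n).
Since the indicial polynomial factors as (r - r_1)(r - r_2), D(n) = (r_1 + n - r_1)(r_1 + n - r_2) = n(n + 2/3).
Evaluating step by step (a_0 = 1):
  n = 1: D(1) = 1(1 + 2/3) = 5/3; numerator = -4(1) = -4; a_1 = (-4)/(5/3) = -12/5
  n = 2: D(2) = 2(2 + 2/3) = 16/3; numerator = -4(-12/5) + 2(1) = 58/5; a_2 = (58/5)/(16/3) = 87/40
  n = 3: D(3) = 3(3 + 2/3) = 11; numerator = -4(87/40) + 2(-12/5) = -27/2; a_3 = (-27/2)/(11) = -27/22
  n = 4: D(4) = 4(4 + 2/3) = 56/3; numerator = -4(-27/22) + 2(87/40) = 2037/220; a_4 = (2037/220)/(56/3) = 873/1760
  n = 5: D(5) = 5(5 + 2/3) = 85/3; numerator = -4(873/1760) + 2(-27/22) = -1953/440; a_5 = (-1953/440)/(85/3) = -5859/37400

r = 1; a_0 = 1; a_1 = -12/5; a_2 = 87/40; a_3 = -27/22; a_4 = 873/1760; a_5 = -5859/37400
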